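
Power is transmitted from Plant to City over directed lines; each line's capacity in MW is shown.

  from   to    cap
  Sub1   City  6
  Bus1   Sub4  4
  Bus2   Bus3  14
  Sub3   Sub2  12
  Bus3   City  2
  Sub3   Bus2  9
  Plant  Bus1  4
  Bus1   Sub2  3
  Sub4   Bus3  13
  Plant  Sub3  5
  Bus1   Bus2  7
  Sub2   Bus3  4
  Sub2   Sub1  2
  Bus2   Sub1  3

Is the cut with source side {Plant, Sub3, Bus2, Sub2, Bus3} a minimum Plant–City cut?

Given cut capacity: 4 + 3 + 2 + 2 = 11.
Augment Plant→Bus1→Bus2→Bus3→City: bottleneck 2, flow now 2.
Augment Plant→Bus1→Bus2→Sub1→City: bottleneck 2, flow now 4.
Augment Plant→Sub3→Bus2→Sub1→City: bottleneck 1, flow now 5.
Augment Plant→Sub3→Sub2→Sub1→City: bottleneck 2, flow now 7.
No augmenting path remains; maximum flow = 7.
In the residual graph, reachable from Plant: {Plant, Bus1, Sub3, Bus2, Sub4, Sub2, Bus3}.
Min-cut edges: Bus2→Sub1 (3), Sub2→Sub1 (2), Bus3→City (2); capacity 3 + 2 + 2 = 7.
Cut capacity 11 exceeds the max flow 7, so it is not minimum.

No — its capacity is 11, but the minimum cut has capacity 7.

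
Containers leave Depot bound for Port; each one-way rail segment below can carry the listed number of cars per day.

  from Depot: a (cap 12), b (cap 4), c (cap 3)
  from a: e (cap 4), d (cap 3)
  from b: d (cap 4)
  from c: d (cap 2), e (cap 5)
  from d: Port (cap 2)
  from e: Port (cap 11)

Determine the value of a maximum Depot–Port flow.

Augment Depot→a→d→Port: bottleneck 2, flow now 2.
Augment Depot→a→e→Port: bottleneck 4, flow now 6.
Augment Depot→c→e→Port: bottleneck 3, flow now 9.
No augmenting path remains; maximum flow = 9.
In the residual graph, reachable from Depot: {Depot, a, b, d}.
Min-cut edges: Depot→c (3), a→e (4), d→Port (2); capacity 3 + 4 + 2 = 9.
This cut is saturated, so no flow can exceed 9.

9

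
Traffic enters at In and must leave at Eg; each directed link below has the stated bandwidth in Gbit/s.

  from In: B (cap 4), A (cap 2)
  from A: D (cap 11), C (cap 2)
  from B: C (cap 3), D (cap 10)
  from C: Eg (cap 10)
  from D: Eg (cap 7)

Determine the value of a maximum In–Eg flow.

Augment In→A→C→Eg: bottleneck 2, flow now 2.
Augment In→B→C→Eg: bottleneck 3, flow now 5.
Augment In→B→D→Eg: bottleneck 1, flow now 6.
No augmenting path remains; maximum flow = 6.
In the residual graph, reachable from In: {In}.
Min-cut edges: In→A (2), In→B (4); capacity 2 + 4 = 6.
This cut is saturated, so no flow can exceed 6.

6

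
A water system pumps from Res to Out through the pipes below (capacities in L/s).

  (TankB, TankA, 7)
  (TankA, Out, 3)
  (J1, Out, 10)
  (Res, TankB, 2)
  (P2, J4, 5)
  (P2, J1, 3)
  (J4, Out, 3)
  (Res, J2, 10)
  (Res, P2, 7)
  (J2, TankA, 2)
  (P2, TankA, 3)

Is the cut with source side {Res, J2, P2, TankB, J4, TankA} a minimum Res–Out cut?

Yes — it is a minimum cut (capacity 9).

Given cut capacity: 3 + 3 + 3 = 9.
Augment Res→J2→TankA→Out: bottleneck 2, flow now 2.
Augment Res→P2→J1→Out: bottleneck 3, flow now 5.
Augment Res→P2→J4→Out: bottleneck 3, flow now 8.
Augment Res→P2→TankA→Out: bottleneck 1, flow now 9.
No augmenting path remains; maximum flow = 9.
Cut capacity 9 equals the max flow, so it is a minimum cut.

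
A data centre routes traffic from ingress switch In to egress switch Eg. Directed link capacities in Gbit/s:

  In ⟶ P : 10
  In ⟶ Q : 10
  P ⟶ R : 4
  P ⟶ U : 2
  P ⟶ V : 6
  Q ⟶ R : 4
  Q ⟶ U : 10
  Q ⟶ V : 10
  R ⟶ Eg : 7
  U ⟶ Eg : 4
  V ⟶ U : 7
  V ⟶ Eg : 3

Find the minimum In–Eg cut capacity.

Augment In→P→R→Eg: bottleneck 4, flow now 4.
Augment In→P→U→Eg: bottleneck 2, flow now 6.
Augment In→P→V→Eg: bottleneck 3, flow now 9.
Augment In→Q→R→Eg: bottleneck 3, flow now 12.
Augment In→Q→U→Eg: bottleneck 2, flow now 14.
No augmenting path remains; maximum flow = 14.
By max-flow min-cut, the minimum cut capacity equals the max flow.
In the residual graph, reachable from In: {In, P, Q, R, U, V}.
Min-cut edges: R→Eg (7), U→Eg (4), V→Eg (3); capacity 7 + 4 + 3 = 14.

14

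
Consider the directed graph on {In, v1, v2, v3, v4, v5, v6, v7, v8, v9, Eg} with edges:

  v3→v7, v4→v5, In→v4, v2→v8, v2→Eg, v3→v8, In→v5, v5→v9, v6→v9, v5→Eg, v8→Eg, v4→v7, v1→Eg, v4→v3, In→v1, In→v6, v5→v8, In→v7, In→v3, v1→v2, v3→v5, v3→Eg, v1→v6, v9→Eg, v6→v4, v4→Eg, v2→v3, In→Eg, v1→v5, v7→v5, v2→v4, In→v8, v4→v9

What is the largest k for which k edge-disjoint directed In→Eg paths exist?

Assign every edge capacity 1; by Menger, the answer equals the max flow.
Path In→Eg (+1); total 1.
Path In→v1→Eg (+1); total 2.
Path In→v3→Eg (+1); total 3.
Path In→v4→Eg (+1); total 4.
Path In→v5→Eg (+1); total 5.
Path In→v8→Eg (+1); total 6.
Path In→v6→v9→Eg (+1); total 7.
No residual In→Eg path; max flow = 7.
Certifying cut of size 7: {In→Eg, In→v1, v3→Eg, v4→Eg, v5→Eg, v8→Eg, v9→Eg}.

7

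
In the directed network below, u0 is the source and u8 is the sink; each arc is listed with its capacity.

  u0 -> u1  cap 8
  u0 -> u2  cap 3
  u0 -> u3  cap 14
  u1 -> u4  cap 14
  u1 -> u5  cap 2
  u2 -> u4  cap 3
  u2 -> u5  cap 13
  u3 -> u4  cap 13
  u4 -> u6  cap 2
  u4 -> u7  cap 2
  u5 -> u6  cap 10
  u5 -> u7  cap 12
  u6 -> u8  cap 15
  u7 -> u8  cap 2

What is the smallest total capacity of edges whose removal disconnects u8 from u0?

9

Augment u0→u1→u4→u6→u8: bottleneck 2, flow now 2.
Augment u0→u1→u4→u7→u8: bottleneck 2, flow now 4.
Augment u0→u1→u5→u6→u8: bottleneck 2, flow now 6.
Augment u0→u2→u5→u6→u8: bottleneck 3, flow now 9.
No augmenting path remains; maximum flow = 9.
By max-flow min-cut, the minimum cut capacity equals the max flow.
In the residual graph, reachable from u0: {u0, u1, u3, u4}.
Min-cut edges: u0→u2 (3), u1→u5 (2), u4→u6 (2), u4→u7 (2); capacity 3 + 2 + 2 + 2 = 9.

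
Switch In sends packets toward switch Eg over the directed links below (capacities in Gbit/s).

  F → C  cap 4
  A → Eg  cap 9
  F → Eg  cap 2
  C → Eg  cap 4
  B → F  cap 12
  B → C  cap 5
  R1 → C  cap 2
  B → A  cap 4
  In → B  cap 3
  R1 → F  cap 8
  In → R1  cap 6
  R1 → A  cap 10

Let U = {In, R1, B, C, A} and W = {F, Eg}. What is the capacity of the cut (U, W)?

Edges leaving {In, R1, B, C, A}: R1→F (8), B→F (12), C→Eg (4), A→Eg (9).
Cut capacity = 8 + 12 + 4 + 9 = 33.

33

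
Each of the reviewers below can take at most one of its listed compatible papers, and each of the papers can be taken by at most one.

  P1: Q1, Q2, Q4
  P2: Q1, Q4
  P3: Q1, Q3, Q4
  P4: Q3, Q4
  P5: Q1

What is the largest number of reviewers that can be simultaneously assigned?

4

Unit-capacity flow: source→left, listed edges, right→sink; max matching = max flow.
Augmenting path P1→Q1 (+1); matched 1.
Augmenting path P2→Q4 (+1); matched 2.
Augmenting path P3→Q3 (+1); matched 3.
Augmenting path P5→Q1→P1→Q2 (+1); matched 4.
No augmenting path remains; maximum matching = 4.
König certificate: {P1, Q1, Q3, Q4} is a vertex cover of size 4 (every listed pair touches it), so no matching can be larger.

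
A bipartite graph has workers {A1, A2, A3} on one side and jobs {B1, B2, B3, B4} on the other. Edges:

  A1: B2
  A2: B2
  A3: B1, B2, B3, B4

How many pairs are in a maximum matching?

2

Unit-capacity flow: source→left, listed edges, right→sink; max matching = max flow.
Augmenting path A1→B2 (+1); matched 1.
Augmenting path A3→B1 (+1); matched 2.
No augmenting path remains; maximum matching = 2.
König certificate: {A3, B2} is a vertex cover of size 2 (every listed pair touches it), so no matching can be larger.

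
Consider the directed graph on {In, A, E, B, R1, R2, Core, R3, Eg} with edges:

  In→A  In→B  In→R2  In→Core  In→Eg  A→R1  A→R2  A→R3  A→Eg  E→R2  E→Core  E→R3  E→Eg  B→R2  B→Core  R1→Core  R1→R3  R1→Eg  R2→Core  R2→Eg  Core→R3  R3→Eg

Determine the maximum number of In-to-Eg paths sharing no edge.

4

Assign every edge capacity 1; by Menger, the answer equals the max flow.
Path In→Eg (+1); total 1.
Path In→A→Eg (+1); total 2.
Path In→R2→Eg (+1); total 3.
Path In→Core→R3→Eg (+1); total 4.
No residual In→Eg path; max flow = 4.
Certifying cut of size 4: {Core→R3, In→A, In→Eg, R2→Eg}.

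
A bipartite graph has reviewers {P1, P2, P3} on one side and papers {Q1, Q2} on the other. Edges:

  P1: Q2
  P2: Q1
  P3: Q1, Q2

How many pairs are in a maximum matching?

Unit-capacity flow: source→left, listed edges, right→sink; max matching = max flow.
Augmenting path P1→Q2 (+1); matched 1.
Augmenting path P2→Q1 (+1); matched 2.
No augmenting path remains; maximum matching = 2.
König certificate: {Q1, Q2} is a vertex cover of size 2 (every listed pair touches it), so no matching can be larger.

2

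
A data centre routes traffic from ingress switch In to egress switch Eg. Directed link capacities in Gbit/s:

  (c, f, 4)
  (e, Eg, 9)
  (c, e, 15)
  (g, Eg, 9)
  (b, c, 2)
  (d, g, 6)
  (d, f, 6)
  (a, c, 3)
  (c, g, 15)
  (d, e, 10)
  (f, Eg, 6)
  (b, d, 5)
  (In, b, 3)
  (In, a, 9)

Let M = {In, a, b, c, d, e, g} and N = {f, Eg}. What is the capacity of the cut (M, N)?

Edges leaving {In, a, b, c, d, e, g}: c→f (4), d→f (6), e→Eg (9), g→Eg (9).
Cut capacity = 4 + 6 + 9 + 9 = 28.

28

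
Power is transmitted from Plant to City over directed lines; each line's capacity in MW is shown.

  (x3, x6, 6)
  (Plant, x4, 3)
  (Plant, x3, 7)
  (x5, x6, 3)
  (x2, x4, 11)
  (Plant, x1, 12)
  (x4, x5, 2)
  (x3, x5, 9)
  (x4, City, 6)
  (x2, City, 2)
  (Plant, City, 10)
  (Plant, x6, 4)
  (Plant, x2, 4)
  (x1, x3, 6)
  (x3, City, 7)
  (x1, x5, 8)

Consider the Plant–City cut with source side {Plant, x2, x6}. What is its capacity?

Edges leaving {Plant, x2, x6}: Plant→x1 (12), Plant→x3 (7), Plant→x4 (3), Plant→City (10), x2→x4 (11), x2→City (2).
Cut capacity = 12 + 7 + 3 + 10 + 11 + 2 = 45.

45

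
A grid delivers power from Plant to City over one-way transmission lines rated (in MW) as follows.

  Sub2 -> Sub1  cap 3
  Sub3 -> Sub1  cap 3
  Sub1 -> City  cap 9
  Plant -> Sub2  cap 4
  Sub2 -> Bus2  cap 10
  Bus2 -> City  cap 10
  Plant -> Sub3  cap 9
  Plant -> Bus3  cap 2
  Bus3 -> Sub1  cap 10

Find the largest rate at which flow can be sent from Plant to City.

Augment Plant→Bus3→Sub1→City: bottleneck 2, flow now 2.
Augment Plant→Sub3→Sub1→City: bottleneck 3, flow now 5.
Augment Plant→Sub2→Sub1→City: bottleneck 3, flow now 8.
Augment Plant→Sub2→Bus2→City: bottleneck 1, flow now 9.
No augmenting path remains; maximum flow = 9.
In the residual graph, reachable from Plant: {Plant, Sub3}.
Min-cut edges: Plant→Bus3 (2), Plant→Sub2 (4), Sub3→Sub1 (3); capacity 2 + 4 + 3 = 9.
This cut is saturated, so no flow can exceed 9.

9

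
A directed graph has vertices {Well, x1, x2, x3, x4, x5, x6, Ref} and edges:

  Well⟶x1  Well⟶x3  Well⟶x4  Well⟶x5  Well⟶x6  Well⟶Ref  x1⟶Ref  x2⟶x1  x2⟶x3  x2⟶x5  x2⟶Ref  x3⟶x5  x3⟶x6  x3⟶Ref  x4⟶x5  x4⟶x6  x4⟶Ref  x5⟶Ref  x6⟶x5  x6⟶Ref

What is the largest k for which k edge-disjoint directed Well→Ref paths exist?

6

Assign every edge capacity 1; by Menger, the answer equals the max flow.
Path Well→Ref (+1); total 1.
Path Well→x1→Ref (+1); total 2.
Path Well→x3→Ref (+1); total 3.
Path Well→x4→Ref (+1); total 4.
Path Well→x5→Ref (+1); total 5.
Path Well→x6→Ref (+1); total 6.
No residual Well→Ref path; max flow = 6.
Certifying cut of size 6: {Well→Ref, Well→x1, Well→x3, Well→x4, Well→x5, Well→x6}.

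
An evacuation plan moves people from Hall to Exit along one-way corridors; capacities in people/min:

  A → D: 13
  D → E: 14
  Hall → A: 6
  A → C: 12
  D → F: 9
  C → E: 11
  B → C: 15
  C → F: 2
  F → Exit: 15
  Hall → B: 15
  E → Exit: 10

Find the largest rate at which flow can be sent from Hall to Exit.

18

Augment Hall→A→C→E→Exit: bottleneck 6, flow now 6.
Augment Hall→B→C→E→Exit: bottleneck 4, flow now 10.
Augment Hall→B→C→F→Exit: bottleneck 2, flow now 12.
Augment Hall→B→C→A→D→F→Exit: bottleneck 6, flow now 18. (uses reverse residual edge)
No augmenting path remains; maximum flow = 18.
In the residual graph, reachable from Hall: {Hall, B, C, E}.
Min-cut edges: Hall→A (6), C→F (2), E→Exit (10); capacity 6 + 2 + 10 = 18.
This cut is saturated, so no flow can exceed 18.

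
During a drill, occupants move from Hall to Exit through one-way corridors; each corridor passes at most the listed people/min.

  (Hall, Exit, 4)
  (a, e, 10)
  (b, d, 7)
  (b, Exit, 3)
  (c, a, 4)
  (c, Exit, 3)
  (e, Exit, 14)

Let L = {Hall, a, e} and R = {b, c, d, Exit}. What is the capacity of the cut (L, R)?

18

Edges leaving {Hall, a, e}: Hall→Exit (4), e→Exit (14).
Cut capacity = 4 + 14 = 18.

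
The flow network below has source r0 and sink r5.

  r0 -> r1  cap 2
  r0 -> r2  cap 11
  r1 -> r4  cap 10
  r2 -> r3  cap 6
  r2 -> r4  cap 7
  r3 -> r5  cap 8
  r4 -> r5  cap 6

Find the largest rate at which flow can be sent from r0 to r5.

12

Augment r0→r1→r4→r5: bottleneck 2, flow now 2.
Augment r0→r2→r3→r5: bottleneck 6, flow now 8.
Augment r0→r2→r4→r5: bottleneck 4, flow now 12.
No augmenting path remains; maximum flow = 12.
In the residual graph, reachable from r0: {r0, r1, r2, r4}.
Min-cut edges: r2→r3 (6), r4→r5 (6); capacity 6 + 6 = 12.
This cut is saturated, so no flow can exceed 12.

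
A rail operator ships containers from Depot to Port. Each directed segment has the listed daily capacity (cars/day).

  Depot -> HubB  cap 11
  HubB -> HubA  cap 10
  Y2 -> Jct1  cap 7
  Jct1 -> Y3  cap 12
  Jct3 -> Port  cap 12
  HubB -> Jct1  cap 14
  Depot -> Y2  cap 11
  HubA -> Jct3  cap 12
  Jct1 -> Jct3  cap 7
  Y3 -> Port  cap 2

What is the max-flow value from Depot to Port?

Augment Depot→HubB→Jct1→Jct3→Port: bottleneck 7, flow now 7.
Augment Depot→HubB→Jct1→Y3→Port: bottleneck 2, flow now 9.
Augment Depot→HubB→HubA→Jct3→Port: bottleneck 2, flow now 11.
Augment Depot→Y2→Jct1→HubB→HubA→Jct3→Port: bottleneck 3, flow now 14. (uses reverse residual edge)
No augmenting path remains; maximum flow = 14.
In the residual graph, reachable from Depot: {Depot, HubB, Y2, Jct1, HubA, Jct3, Y3}.
Min-cut edges: Jct3→Port (12), Y3→Port (2); capacity 12 + 2 = 14.
This cut is saturated, so no flow can exceed 14.

14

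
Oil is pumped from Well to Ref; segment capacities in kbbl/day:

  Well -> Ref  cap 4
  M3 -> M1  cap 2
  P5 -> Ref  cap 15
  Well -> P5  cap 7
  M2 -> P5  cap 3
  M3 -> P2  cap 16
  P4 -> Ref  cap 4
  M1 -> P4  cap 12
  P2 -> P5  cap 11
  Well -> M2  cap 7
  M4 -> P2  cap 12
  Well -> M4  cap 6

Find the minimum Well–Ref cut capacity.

19

Augment Well→Ref: bottleneck 4, flow now 4.
Augment Well→P5→Ref: bottleneck 7, flow now 11.
Augment Well→M2→P5→Ref: bottleneck 3, flow now 14.
Augment Well→M4→P2→P5→Ref: bottleneck 5, flow now 19.
No augmenting path remains; maximum flow = 19.
By max-flow min-cut, the minimum cut capacity equals the max flow.
In the residual graph, reachable from Well: {Well, M2, M4, P2, P5}.
Min-cut edges: Well→Ref (4), P5→Ref (15); capacity 4 + 15 = 19.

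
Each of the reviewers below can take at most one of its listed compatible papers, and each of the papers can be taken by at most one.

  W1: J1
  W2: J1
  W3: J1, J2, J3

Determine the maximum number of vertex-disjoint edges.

2

Unit-capacity flow: source→left, listed edges, right→sink; max matching = max flow.
Augmenting path W1→J1 (+1); matched 1.
Augmenting path W3→J2 (+1); matched 2.
No augmenting path remains; maximum matching = 2.
König certificate: {W3, J1} is a vertex cover of size 2 (every listed pair touches it), so no matching can be larger.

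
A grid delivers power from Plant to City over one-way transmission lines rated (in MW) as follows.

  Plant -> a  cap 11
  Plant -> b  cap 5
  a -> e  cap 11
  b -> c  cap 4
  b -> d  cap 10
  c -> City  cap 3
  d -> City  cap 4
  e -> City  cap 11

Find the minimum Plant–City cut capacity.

16

Augment Plant→a→e→City: bottleneck 11, flow now 11.
Augment Plant→b→c→City: bottleneck 3, flow now 14.
Augment Plant→b→d→City: bottleneck 2, flow now 16.
No augmenting path remains; maximum flow = 16.
By max-flow min-cut, the minimum cut capacity equals the max flow.
In the residual graph, reachable from Plant: {Plant}.
Min-cut edges: Plant→a (11), Plant→b (5); capacity 11 + 5 = 16.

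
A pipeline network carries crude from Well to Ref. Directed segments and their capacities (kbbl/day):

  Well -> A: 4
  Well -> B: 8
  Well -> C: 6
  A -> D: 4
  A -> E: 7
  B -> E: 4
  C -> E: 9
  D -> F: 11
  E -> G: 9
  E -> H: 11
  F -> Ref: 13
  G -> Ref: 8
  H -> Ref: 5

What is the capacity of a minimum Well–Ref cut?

14

Augment Well→A→D→F→Ref: bottleneck 4, flow now 4.
Augment Well→B→E→G→Ref: bottleneck 4, flow now 8.
Augment Well→C→E→G→Ref: bottleneck 4, flow now 12.
Augment Well→C→E→H→Ref: bottleneck 2, flow now 14.
No augmenting path remains; maximum flow = 14.
By max-flow min-cut, the minimum cut capacity equals the max flow.
In the residual graph, reachable from Well: {Well, B}.
Min-cut edges: Well→A (4), Well→C (6), B→E (4); capacity 4 + 6 + 4 = 14.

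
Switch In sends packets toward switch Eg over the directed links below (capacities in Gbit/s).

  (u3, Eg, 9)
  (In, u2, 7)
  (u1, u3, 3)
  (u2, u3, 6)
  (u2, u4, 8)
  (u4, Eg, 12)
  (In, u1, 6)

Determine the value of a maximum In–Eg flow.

10

Augment In→u1→u3→Eg: bottleneck 3, flow now 3.
Augment In→u2→u3→Eg: bottleneck 6, flow now 9.
Augment In→u2→u4→Eg: bottleneck 1, flow now 10.
No augmenting path remains; maximum flow = 10.
In the residual graph, reachable from In: {In, u1}.
Min-cut edges: In→u2 (7), u1→u3 (3); capacity 7 + 3 = 10.
This cut is saturated, so no flow can exceed 10.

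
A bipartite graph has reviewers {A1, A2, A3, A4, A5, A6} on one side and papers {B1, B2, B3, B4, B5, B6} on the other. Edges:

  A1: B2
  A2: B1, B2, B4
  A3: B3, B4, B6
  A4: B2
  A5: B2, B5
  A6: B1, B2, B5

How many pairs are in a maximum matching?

5

Unit-capacity flow: source→left, listed edges, right→sink; max matching = max flow.
Augmenting path A1→B2 (+1); matched 1.
Augmenting path A2→B1 (+1); matched 2.
Augmenting path A3→B3 (+1); matched 3.
Augmenting path A5→B5 (+1); matched 4.
Augmenting path A6→B1→A2→B4 (+1); matched 5.
No augmenting path remains; maximum matching = 5.
König certificate: {A2, A3, A5, A6, B2} is a vertex cover of size 5 (every listed pair touches it), so no matching can be larger.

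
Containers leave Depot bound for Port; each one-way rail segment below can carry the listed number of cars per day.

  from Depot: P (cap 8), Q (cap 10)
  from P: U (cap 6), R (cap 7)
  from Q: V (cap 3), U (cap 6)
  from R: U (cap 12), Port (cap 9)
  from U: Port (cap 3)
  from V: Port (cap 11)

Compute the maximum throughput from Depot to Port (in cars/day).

13

Augment Depot→P→R→Port: bottleneck 7, flow now 7.
Augment Depot→P→U→Port: bottleneck 1, flow now 8.
Augment Depot→Q→U→Port: bottleneck 2, flow now 10.
Augment Depot→Q→V→Port: bottleneck 3, flow now 13.
No augmenting path remains; maximum flow = 13.
In the residual graph, reachable from Depot: {Depot, P, Q, U}.
Min-cut edges: P→R (7), Q→V (3), U→Port (3); capacity 7 + 3 + 3 = 13.
This cut is saturated, so no flow can exceed 13.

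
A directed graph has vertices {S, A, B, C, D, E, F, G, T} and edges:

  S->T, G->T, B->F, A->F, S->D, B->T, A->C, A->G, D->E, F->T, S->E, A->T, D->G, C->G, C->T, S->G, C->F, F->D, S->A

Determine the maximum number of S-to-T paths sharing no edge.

3

Assign every edge capacity 1; by Menger, the answer equals the max flow.
Path S→T (+1); total 1.
Path S→A→T (+1); total 2.
Path S→G→T (+1); total 3.
No residual S→T path; max flow = 3.
Certifying cut of size 3: {G→T, S→A, S→T}.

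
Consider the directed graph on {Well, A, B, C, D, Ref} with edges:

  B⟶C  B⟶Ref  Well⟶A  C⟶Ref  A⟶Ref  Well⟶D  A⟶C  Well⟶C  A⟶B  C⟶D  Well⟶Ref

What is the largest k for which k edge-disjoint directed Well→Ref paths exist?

3

Assign every edge capacity 1; by Menger, the answer equals the max flow.
Path Well→Ref (+1); total 1.
Path Well→A→Ref (+1); total 2.
Path Well→C→Ref (+1); total 3.
No residual Well→Ref path; max flow = 3.
Certifying cut of size 3: {Well→A, Well→C, Well→Ref}.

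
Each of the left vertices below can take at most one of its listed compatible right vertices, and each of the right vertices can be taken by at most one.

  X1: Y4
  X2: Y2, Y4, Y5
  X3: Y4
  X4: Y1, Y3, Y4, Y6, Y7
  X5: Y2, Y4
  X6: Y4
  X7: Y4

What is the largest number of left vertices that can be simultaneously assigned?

Unit-capacity flow: source→left, listed edges, right→sink; max matching = max flow.
Augmenting path X1→Y4 (+1); matched 1.
Augmenting path X2→Y2 (+1); matched 2.
Augmenting path X4→Y1 (+1); matched 3.
Augmenting path X5→Y2→X2→Y5 (+1); matched 4.
No augmenting path remains; maximum matching = 4.
König certificate: {X2, X4, X5, Y4} is a vertex cover of size 4 (every listed pair touches it), so no matching can be larger.

4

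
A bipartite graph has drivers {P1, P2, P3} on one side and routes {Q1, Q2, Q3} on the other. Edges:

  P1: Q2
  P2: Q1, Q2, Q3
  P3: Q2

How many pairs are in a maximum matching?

2

Unit-capacity flow: source→left, listed edges, right→sink; max matching = max flow.
Augmenting path P1→Q2 (+1); matched 1.
Augmenting path P2→Q1 (+1); matched 2.
No augmenting path remains; maximum matching = 2.
König certificate: {P2, Q2} is a vertex cover of size 2 (every listed pair touches it), so no matching can be larger.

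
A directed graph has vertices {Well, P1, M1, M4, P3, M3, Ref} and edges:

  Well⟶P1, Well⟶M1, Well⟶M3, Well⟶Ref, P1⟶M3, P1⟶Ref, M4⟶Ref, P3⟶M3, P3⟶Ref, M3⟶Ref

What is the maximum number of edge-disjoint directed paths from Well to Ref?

3

Assign every edge capacity 1; by Menger, the answer equals the max flow.
Path Well→Ref (+1); total 1.
Path Well→P1→Ref (+1); total 2.
Path Well→M3→Ref (+1); total 3.
No residual Well→Ref path; max flow = 3.
Certifying cut of size 3: {Well→M3, Well→P1, Well→Ref}.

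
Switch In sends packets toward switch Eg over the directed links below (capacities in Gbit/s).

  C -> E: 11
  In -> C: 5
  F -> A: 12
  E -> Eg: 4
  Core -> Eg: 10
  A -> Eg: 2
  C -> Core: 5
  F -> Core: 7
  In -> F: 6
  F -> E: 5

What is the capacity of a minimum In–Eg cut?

Augment In→C→Core→Eg: bottleneck 5, flow now 5.
Augment In→F→Core→Eg: bottleneck 5, flow now 10.
Augment In→F→E→Eg: bottleneck 1, flow now 11.
No augmenting path remains; maximum flow = 11.
By max-flow min-cut, the minimum cut capacity equals the max flow.
In the residual graph, reachable from In: {In}.
Min-cut edges: In→C (5), In→F (6); capacity 5 + 6 = 11.

11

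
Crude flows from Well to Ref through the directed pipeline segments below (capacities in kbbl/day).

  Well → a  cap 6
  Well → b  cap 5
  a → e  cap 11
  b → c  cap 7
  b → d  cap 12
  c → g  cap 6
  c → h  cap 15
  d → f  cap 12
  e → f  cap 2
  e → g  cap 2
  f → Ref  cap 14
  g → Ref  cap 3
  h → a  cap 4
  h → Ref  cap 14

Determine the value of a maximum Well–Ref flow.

9

Augment Well→a→e→f→Ref: bottleneck 2, flow now 2.
Augment Well→a→e→g→Ref: bottleneck 2, flow now 4.
Augment Well→b→c→g→Ref: bottleneck 1, flow now 5.
Augment Well→b→c→h→Ref: bottleneck 4, flow now 9.
No augmenting path remains; maximum flow = 9.
In the residual graph, reachable from Well: {Well, a, e}.
Min-cut edges: Well→b (5), e→f (2), e→g (2); capacity 5 + 2 + 2 = 9.
This cut is saturated, so no flow can exceed 9.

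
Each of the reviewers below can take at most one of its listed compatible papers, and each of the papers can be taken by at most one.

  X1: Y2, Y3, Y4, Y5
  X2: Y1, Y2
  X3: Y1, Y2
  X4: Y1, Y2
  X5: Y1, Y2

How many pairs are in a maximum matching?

Unit-capacity flow: source→left, listed edges, right→sink; max matching = max flow.
Augmenting path X1→Y2 (+1); matched 1.
Augmenting path X2→Y1 (+1); matched 2.
Augmenting path X3→Y2→X1→Y3 (+1); matched 3.
No augmenting path remains; maximum matching = 3.
König certificate: {X1, Y1, Y2} is a vertex cover of size 3 (every listed pair touches it), so no matching can be larger.

3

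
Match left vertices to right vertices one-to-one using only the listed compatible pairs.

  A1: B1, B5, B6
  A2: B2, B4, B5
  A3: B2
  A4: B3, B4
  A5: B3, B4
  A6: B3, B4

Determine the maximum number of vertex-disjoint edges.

Unit-capacity flow: source→left, listed edges, right→sink; max matching = max flow.
Augmenting path A1→B1 (+1); matched 1.
Augmenting path A2→B2 (+1); matched 2.
Augmenting path A4→B3 (+1); matched 3.
Augmenting path A5→B4 (+1); matched 4.
Augmenting path A3→B2→A2→B5 (+1); matched 5.
No augmenting path remains; maximum matching = 5.
König certificate: {A1, A2, A3, B3, B4} is a vertex cover of size 5 (every listed pair touches it), so no matching can be larger.

5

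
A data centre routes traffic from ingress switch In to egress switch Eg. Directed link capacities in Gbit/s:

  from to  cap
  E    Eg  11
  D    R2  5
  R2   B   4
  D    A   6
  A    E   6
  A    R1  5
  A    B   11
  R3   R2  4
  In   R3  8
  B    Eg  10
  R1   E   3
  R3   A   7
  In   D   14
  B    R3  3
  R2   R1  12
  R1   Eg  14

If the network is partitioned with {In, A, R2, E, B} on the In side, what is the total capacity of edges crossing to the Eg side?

63

Edges leaving {In, A, R2, E, B}: In→D (14), In→R3 (8), A→R1 (5), R2→R1 (12), E→Eg (11), B→R3 (3), B→Eg (10).
Cut capacity = 14 + 8 + 5 + 12 + 11 + 3 + 10 = 63.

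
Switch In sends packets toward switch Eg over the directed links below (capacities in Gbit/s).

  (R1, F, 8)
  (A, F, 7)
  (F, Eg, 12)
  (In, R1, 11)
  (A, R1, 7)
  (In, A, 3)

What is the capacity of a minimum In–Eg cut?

Augment In→A→F→Eg: bottleneck 3, flow now 3.
Augment In→R1→F→Eg: bottleneck 8, flow now 11.
No augmenting path remains; maximum flow = 11.
By max-flow min-cut, the minimum cut capacity equals the max flow.
In the residual graph, reachable from In: {In, R1}.
Min-cut edges: In→A (3), R1→F (8); capacity 3 + 8 = 11.

11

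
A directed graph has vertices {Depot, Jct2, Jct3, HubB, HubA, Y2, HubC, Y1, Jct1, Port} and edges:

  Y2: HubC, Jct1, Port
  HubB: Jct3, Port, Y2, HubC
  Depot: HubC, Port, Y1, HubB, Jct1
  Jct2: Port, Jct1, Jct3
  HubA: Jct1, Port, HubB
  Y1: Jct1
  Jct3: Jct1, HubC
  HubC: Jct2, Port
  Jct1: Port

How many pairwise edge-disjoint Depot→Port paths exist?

Assign every edge capacity 1; by Menger, the answer equals the max flow.
Path Depot→Port (+1); total 1.
Path Depot→HubB→Port (+1); total 2.
Path Depot→HubC→Port (+1); total 3.
Path Depot→Jct1→Port (+1); total 4.
No residual Depot→Port path; max flow = 4.
Certifying cut of size 4: {Depot→HubB, Depot→HubC, Depot→Port, Jct1→Port}.

4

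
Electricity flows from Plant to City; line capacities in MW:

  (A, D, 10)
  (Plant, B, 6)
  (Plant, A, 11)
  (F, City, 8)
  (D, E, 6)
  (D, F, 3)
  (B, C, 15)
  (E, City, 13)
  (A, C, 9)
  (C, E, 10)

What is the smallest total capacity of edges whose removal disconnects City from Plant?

Augment Plant→A→C→E→City: bottleneck 9, flow now 9.
Augment Plant→A→D→E→City: bottleneck 2, flow now 11.
Augment Plant→B→C→E→City: bottleneck 1, flow now 12.
Augment Plant→B→C→A→D→E→City: bottleneck 1, flow now 13. (uses reverse residual edge)
Augment Plant→B→C→A→D→F→City: bottleneck 3, flow now 16. (uses reverse residual edge)
No augmenting path remains; maximum flow = 16.
By max-flow min-cut, the minimum cut capacity equals the max flow.
In the residual graph, reachable from Plant: {Plant, A, B, C, D, E}.
Min-cut edges: D→F (3), E→City (13); capacity 3 + 13 = 16.

16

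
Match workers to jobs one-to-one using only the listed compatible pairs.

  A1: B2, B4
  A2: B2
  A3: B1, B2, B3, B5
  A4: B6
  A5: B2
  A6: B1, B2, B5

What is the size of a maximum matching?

Unit-capacity flow: source→left, listed edges, right→sink; max matching = max flow.
Augmenting path A1→B2 (+1); matched 1.
Augmenting path A3→B1 (+1); matched 2.
Augmenting path A4→B6 (+1); matched 3.
Augmenting path A6→B5 (+1); matched 4.
Augmenting path A2→B2→A1→B4 (+1); matched 5.
No augmenting path remains; maximum matching = 5.
König certificate: {A1, A3, A4, A6, B2} is a vertex cover of size 5 (every listed pair touches it), so no matching can be larger.

5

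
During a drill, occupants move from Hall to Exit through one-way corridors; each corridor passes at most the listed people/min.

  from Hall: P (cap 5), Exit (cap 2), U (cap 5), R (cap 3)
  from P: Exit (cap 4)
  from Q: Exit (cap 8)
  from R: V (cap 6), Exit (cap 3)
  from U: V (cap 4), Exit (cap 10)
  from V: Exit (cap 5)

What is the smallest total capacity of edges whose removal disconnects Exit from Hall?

14

Augment Hall→Exit: bottleneck 2, flow now 2.
Augment Hall→P→Exit: bottleneck 4, flow now 6.
Augment Hall→R→Exit: bottleneck 3, flow now 9.
Augment Hall→U→Exit: bottleneck 5, flow now 14.
No augmenting path remains; maximum flow = 14.
By max-flow min-cut, the minimum cut capacity equals the max flow.
In the residual graph, reachable from Hall: {Hall, P}.
Min-cut edges: Hall→R (3), Hall→U (5), Hall→Exit (2), P→Exit (4); capacity 3 + 5 + 2 + 4 = 14.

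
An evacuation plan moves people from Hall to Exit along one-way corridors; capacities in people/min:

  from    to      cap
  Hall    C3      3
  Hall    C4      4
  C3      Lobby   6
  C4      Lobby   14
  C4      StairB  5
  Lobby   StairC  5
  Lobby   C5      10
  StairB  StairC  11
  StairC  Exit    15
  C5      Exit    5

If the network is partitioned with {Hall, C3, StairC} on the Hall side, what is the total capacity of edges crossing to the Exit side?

Edges leaving {Hall, C3, StairC}: Hall→C4 (4), C3→Lobby (6), StairC→Exit (15).
Cut capacity = 4 + 6 + 15 = 25.

25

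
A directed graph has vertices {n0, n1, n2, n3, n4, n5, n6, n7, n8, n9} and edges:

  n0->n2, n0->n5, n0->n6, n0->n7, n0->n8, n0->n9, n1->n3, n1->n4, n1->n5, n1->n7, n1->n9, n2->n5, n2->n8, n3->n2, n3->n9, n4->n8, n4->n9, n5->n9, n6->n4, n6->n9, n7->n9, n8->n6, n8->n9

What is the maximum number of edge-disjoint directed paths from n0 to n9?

Assign every edge capacity 1; by Menger, the answer equals the max flow.
Path n0→n9 (+1); total 1.
Path n0→n5→n9 (+1); total 2.
Path n0→n6→n9 (+1); total 3.
Path n0→n7→n9 (+1); total 4.
Path n0→n8→n9 (+1); total 5.
Path n0→n2→n8→n6→n4→n9 (+1); total 6.
No residual n0→n9 path; max flow = 6.
Certifying cut of size 6: {n0→n2, n0→n5, n0→n6, n0→n7, n0→n8, n0→n9}.

6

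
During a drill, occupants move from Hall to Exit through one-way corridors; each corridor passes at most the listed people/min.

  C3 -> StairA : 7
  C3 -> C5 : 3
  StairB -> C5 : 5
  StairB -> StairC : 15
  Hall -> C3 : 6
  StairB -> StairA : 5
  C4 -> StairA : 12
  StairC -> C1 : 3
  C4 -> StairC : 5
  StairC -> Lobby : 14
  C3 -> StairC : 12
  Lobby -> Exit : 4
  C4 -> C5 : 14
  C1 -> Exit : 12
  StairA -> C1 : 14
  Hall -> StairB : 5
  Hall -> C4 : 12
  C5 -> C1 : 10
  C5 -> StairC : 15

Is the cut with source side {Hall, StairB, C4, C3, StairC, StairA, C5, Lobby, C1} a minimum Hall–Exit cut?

Yes — it is a minimum cut (capacity 16).

Given cut capacity: 4 + 12 = 16.
Augment Hall→StairB→StairC→Lobby→Exit: bottleneck 4, flow now 4.
Augment Hall→StairB→StairC→C1→Exit: bottleneck 1, flow now 5.
Augment Hall→C4→StairC→C1→Exit: bottleneck 2, flow now 7.
Augment Hall→C4→StairA→C1→Exit: bottleneck 9, flow now 16.
No augmenting path remains; maximum flow = 16.
Cut capacity 16 equals the max flow, so it is a minimum cut.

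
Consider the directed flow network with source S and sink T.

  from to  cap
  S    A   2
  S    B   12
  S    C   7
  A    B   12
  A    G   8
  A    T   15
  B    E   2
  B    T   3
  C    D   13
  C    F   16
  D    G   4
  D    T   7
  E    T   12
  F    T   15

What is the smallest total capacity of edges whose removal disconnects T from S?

14

Augment S→A→T: bottleneck 2, flow now 2.
Augment S→B→T: bottleneck 3, flow now 5.
Augment S→B→E→T: bottleneck 2, flow now 7.
Augment S→C→D→T: bottleneck 7, flow now 14.
No augmenting path remains; maximum flow = 14.
By max-flow min-cut, the minimum cut capacity equals the max flow.
In the residual graph, reachable from S: {S, B}.
Min-cut edges: S→A (2), S→C (7), B→E (2), B→T (3); capacity 2 + 7 + 2 + 3 = 14.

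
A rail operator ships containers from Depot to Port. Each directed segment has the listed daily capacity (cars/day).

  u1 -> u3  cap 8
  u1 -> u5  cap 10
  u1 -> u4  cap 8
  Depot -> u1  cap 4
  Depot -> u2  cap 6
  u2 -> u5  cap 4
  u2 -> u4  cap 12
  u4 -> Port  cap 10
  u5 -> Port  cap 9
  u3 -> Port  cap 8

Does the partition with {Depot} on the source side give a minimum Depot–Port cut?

Given cut capacity: 4 + 6 = 10.
Augment Depot→u1→u3→Port: bottleneck 4, flow now 4.
Augment Depot→u2→u4→Port: bottleneck 6, flow now 10.
No augmenting path remains; maximum flow = 10.
Cut capacity 10 equals the max flow, so it is a minimum cut.

Yes — it is a minimum cut (capacity 10).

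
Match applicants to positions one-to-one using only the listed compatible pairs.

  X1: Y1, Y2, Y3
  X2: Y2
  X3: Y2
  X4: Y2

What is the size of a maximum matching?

2

Unit-capacity flow: source→left, listed edges, right→sink; max matching = max flow.
Augmenting path X1→Y1 (+1); matched 1.
Augmenting path X2→Y2 (+1); matched 2.
No augmenting path remains; maximum matching = 2.
König certificate: {X1, Y2} is a vertex cover of size 2 (every listed pair touches it), so no matching can be larger.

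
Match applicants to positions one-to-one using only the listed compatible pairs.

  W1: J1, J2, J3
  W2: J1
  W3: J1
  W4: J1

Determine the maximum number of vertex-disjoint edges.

2

Unit-capacity flow: source→left, listed edges, right→sink; max matching = max flow.
Augmenting path W1→J1 (+1); matched 1.
Augmenting path W2→J1→W1→J2 (+1); matched 2.
No augmenting path remains; maximum matching = 2.
König certificate: {W1, J1} is a vertex cover of size 2 (every listed pair touches it), so no matching can be larger.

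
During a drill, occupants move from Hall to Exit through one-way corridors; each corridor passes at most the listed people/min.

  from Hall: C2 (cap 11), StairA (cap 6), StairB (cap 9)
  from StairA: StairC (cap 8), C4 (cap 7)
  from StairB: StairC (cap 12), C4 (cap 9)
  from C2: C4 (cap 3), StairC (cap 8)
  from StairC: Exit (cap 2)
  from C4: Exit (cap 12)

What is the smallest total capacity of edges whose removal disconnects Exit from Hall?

14

Augment Hall→StairA→StairC→Exit: bottleneck 2, flow now 2.
Augment Hall→StairA→C4→Exit: bottleneck 4, flow now 6.
Augment Hall→StairB→C4→Exit: bottleneck 8, flow now 14.
No augmenting path remains; maximum flow = 14.
By max-flow min-cut, the minimum cut capacity equals the max flow.
In the residual graph, reachable from Hall: {Hall, StairA, StairB, C2, StairC, C4}.
Min-cut edges: StairC→Exit (2), C4→Exit (12); capacity 2 + 12 = 14.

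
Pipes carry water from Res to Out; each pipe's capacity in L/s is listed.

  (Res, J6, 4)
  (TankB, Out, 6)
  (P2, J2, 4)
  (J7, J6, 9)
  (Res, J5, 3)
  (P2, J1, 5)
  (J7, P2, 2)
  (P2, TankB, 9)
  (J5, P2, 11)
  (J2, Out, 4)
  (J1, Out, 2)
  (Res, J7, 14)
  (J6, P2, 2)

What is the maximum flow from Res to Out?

7

Augment Res→J5→P2→J2→Out: bottleneck 3, flow now 3.
Augment Res→J6→P2→J2→Out: bottleneck 1, flow now 4.
Augment Res→J6→P2→J1→Out: bottleneck 1, flow now 5.
Augment Res→J7→P2→J1→Out: bottleneck 1, flow now 6.
Augment Res→J7→P2→TankB→Out: bottleneck 1, flow now 7.
No augmenting path remains; maximum flow = 7.
In the residual graph, reachable from Res: {Res, J6, J7}.
Min-cut edges: Res→J5 (3), J6→P2 (2), J7→P2 (2); capacity 3 + 2 + 2 = 7.
This cut is saturated, so no flow can exceed 7.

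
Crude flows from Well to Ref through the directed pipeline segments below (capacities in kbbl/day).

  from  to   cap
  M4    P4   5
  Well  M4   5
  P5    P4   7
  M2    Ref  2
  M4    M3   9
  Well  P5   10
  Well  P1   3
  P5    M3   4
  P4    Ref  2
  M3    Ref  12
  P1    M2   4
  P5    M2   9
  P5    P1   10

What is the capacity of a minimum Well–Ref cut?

13

Augment Well→P1→M2→Ref: bottleneck 2, flow now 2.
Augment Well→M4→P4→Ref: bottleneck 2, flow now 4.
Augment Well→M4→M3→Ref: bottleneck 3, flow now 7.
Augment Well→P5→M3→Ref: bottleneck 4, flow now 11.
Augment Well→P5→P4→M4→M3→Ref: bottleneck 2, flow now 13. (uses reverse residual edge)
No augmenting path remains; maximum flow = 13.
By max-flow min-cut, the minimum cut capacity equals the max flow.
In the residual graph, reachable from Well: {Well, P1, P5, P4, M2}.
Min-cut edges: Well→M4 (5), P5→M3 (4), P4→Ref (2), M2→Ref (2); capacity 5 + 4 + 2 + 2 = 13.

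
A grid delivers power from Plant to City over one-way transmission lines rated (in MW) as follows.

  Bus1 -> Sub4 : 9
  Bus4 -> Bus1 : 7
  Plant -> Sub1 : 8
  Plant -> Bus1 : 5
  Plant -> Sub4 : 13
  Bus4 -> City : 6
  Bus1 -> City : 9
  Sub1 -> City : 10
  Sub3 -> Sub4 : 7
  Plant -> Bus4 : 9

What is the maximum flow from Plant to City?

Augment Plant→Sub1→City: bottleneck 8, flow now 8.
Augment Plant→Bus4→City: bottleneck 6, flow now 14.
Augment Plant→Bus1→City: bottleneck 5, flow now 19.
Augment Plant→Bus4→Bus1→City: bottleneck 3, flow now 22.
No augmenting path remains; maximum flow = 22.
In the residual graph, reachable from Plant: {Plant, Sub4}.
Min-cut edges: Plant→Sub1 (8), Plant→Bus4 (9), Plant→Bus1 (5); capacity 8 + 9 + 5 = 22.
This cut is saturated, so no flow can exceed 22.

22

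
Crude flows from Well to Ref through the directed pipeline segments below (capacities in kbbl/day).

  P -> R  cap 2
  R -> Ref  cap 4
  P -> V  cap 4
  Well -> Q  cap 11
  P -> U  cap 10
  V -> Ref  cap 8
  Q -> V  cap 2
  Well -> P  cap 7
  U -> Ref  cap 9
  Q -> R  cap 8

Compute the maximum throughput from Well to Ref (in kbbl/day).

13

Augment Well→P→R→Ref: bottleneck 2, flow now 2.
Augment Well→P→U→Ref: bottleneck 5, flow now 7.
Augment Well→Q→R→Ref: bottleneck 2, flow now 9.
Augment Well→Q→V→Ref: bottleneck 2, flow now 11.
Augment Well→Q→R→P→U→Ref: bottleneck 2, flow now 13. (uses reverse residual edge)
No augmenting path remains; maximum flow = 13.
In the residual graph, reachable from Well: {Well, Q, R}.
Min-cut edges: Well→P (7), Q→V (2), R→Ref (4); capacity 7 + 2 + 4 = 13.
This cut is saturated, so no flow can exceed 13.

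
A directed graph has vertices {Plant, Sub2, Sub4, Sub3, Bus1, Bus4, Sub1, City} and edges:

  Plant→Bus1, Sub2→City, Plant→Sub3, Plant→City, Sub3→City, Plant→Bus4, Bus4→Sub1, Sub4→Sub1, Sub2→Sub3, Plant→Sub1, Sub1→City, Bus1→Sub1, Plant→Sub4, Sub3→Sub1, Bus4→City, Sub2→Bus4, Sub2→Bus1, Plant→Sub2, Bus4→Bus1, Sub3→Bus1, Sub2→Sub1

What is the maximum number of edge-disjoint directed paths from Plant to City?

5

Assign every edge capacity 1; by Menger, the answer equals the max flow.
Path Plant→City (+1); total 1.
Path Plant→Sub2→City (+1); total 2.
Path Plant→Sub3→City (+1); total 3.
Path Plant→Bus4→City (+1); total 4.
Path Plant→Sub1→City (+1); total 5.
No residual Plant→City path; max flow = 5.
Certifying cut of size 5: {Plant→Bus4, Plant→City, Plant→Sub2, Plant→Sub3, Sub1→City}.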